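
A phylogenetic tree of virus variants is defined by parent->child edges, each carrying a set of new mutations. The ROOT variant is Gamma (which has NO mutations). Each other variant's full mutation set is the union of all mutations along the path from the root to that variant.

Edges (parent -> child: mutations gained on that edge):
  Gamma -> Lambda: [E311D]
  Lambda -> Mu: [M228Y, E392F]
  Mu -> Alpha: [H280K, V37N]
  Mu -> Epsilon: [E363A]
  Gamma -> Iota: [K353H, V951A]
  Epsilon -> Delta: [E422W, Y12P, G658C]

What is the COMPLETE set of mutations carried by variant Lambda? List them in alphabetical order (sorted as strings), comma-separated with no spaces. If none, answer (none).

Answer: E311D

Derivation:
At Gamma: gained [] -> total []
At Lambda: gained ['E311D'] -> total ['E311D']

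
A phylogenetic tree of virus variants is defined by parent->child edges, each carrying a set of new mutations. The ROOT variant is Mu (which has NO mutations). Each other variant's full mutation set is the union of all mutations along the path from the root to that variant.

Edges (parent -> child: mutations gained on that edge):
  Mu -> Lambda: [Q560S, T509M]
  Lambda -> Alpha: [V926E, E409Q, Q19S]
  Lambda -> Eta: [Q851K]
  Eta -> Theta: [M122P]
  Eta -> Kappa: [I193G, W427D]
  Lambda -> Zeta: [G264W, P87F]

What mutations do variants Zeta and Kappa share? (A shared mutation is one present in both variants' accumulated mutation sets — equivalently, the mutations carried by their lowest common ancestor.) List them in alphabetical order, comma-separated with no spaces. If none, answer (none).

Accumulating mutations along path to Zeta:
  At Mu: gained [] -> total []
  At Lambda: gained ['Q560S', 'T509M'] -> total ['Q560S', 'T509M']
  At Zeta: gained ['G264W', 'P87F'] -> total ['G264W', 'P87F', 'Q560S', 'T509M']
Mutations(Zeta) = ['G264W', 'P87F', 'Q560S', 'T509M']
Accumulating mutations along path to Kappa:
  At Mu: gained [] -> total []
  At Lambda: gained ['Q560S', 'T509M'] -> total ['Q560S', 'T509M']
  At Eta: gained ['Q851K'] -> total ['Q560S', 'Q851K', 'T509M']
  At Kappa: gained ['I193G', 'W427D'] -> total ['I193G', 'Q560S', 'Q851K', 'T509M', 'W427D']
Mutations(Kappa) = ['I193G', 'Q560S', 'Q851K', 'T509M', 'W427D']
Intersection: ['G264W', 'P87F', 'Q560S', 'T509M'] ∩ ['I193G', 'Q560S', 'Q851K', 'T509M', 'W427D'] = ['Q560S', 'T509M']

Answer: Q560S,T509M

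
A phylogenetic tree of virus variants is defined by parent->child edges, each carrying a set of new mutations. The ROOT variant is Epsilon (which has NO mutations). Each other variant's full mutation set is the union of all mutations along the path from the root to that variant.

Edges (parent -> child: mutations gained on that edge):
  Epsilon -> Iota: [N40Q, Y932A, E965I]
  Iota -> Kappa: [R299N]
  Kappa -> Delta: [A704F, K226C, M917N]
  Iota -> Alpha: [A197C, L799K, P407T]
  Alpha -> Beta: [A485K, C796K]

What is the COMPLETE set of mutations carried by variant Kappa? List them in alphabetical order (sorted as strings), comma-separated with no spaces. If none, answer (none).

Answer: E965I,N40Q,R299N,Y932A

Derivation:
At Epsilon: gained [] -> total []
At Iota: gained ['N40Q', 'Y932A', 'E965I'] -> total ['E965I', 'N40Q', 'Y932A']
At Kappa: gained ['R299N'] -> total ['E965I', 'N40Q', 'R299N', 'Y932A']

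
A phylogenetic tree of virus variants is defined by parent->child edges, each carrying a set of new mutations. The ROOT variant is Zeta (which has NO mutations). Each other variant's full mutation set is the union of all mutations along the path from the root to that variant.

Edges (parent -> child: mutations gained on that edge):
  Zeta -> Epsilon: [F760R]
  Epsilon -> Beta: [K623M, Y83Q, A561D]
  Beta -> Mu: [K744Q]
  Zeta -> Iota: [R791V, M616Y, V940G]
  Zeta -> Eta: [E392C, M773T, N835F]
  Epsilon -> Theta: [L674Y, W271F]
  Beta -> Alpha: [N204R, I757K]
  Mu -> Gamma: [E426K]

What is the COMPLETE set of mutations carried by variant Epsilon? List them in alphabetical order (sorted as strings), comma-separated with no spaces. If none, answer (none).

At Zeta: gained [] -> total []
At Epsilon: gained ['F760R'] -> total ['F760R']

Answer: F760R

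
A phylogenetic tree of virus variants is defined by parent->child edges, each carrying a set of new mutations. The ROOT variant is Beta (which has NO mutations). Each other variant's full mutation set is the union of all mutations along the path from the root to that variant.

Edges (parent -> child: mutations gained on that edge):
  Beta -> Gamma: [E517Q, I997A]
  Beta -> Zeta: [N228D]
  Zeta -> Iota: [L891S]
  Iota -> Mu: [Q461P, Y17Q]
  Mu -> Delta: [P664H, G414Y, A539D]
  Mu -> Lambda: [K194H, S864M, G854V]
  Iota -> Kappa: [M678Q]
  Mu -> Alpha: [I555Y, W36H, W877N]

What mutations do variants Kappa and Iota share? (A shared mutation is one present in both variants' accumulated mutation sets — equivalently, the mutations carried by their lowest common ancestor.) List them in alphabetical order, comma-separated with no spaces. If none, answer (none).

Answer: L891S,N228D

Derivation:
Accumulating mutations along path to Kappa:
  At Beta: gained [] -> total []
  At Zeta: gained ['N228D'] -> total ['N228D']
  At Iota: gained ['L891S'] -> total ['L891S', 'N228D']
  At Kappa: gained ['M678Q'] -> total ['L891S', 'M678Q', 'N228D']
Mutations(Kappa) = ['L891S', 'M678Q', 'N228D']
Accumulating mutations along path to Iota:
  At Beta: gained [] -> total []
  At Zeta: gained ['N228D'] -> total ['N228D']
  At Iota: gained ['L891S'] -> total ['L891S', 'N228D']
Mutations(Iota) = ['L891S', 'N228D']
Intersection: ['L891S', 'M678Q', 'N228D'] ∩ ['L891S', 'N228D'] = ['L891S', 'N228D']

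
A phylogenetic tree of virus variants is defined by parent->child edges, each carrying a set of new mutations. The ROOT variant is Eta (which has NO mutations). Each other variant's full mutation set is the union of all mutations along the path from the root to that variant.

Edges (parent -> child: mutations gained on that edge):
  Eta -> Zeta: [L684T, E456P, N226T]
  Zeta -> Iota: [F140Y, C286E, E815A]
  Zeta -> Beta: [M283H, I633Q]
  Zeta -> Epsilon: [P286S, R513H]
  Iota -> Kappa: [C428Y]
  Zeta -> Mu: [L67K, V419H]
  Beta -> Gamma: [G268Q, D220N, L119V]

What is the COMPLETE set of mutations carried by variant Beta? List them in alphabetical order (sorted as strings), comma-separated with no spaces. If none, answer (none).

At Eta: gained [] -> total []
At Zeta: gained ['L684T', 'E456P', 'N226T'] -> total ['E456P', 'L684T', 'N226T']
At Beta: gained ['M283H', 'I633Q'] -> total ['E456P', 'I633Q', 'L684T', 'M283H', 'N226T']

Answer: E456P,I633Q,L684T,M283H,N226T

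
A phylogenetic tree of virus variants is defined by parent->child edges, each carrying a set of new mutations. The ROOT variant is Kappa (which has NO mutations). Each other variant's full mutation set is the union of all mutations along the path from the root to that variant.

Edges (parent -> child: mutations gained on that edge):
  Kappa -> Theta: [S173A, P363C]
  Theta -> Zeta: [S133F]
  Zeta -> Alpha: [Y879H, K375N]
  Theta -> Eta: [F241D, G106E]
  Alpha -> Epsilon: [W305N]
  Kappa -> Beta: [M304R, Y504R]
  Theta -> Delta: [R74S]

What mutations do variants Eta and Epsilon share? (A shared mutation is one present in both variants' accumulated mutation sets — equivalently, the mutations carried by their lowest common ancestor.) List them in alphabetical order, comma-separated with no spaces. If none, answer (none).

Answer: P363C,S173A

Derivation:
Accumulating mutations along path to Eta:
  At Kappa: gained [] -> total []
  At Theta: gained ['S173A', 'P363C'] -> total ['P363C', 'S173A']
  At Eta: gained ['F241D', 'G106E'] -> total ['F241D', 'G106E', 'P363C', 'S173A']
Mutations(Eta) = ['F241D', 'G106E', 'P363C', 'S173A']
Accumulating mutations along path to Epsilon:
  At Kappa: gained [] -> total []
  At Theta: gained ['S173A', 'P363C'] -> total ['P363C', 'S173A']
  At Zeta: gained ['S133F'] -> total ['P363C', 'S133F', 'S173A']
  At Alpha: gained ['Y879H', 'K375N'] -> total ['K375N', 'P363C', 'S133F', 'S173A', 'Y879H']
  At Epsilon: gained ['W305N'] -> total ['K375N', 'P363C', 'S133F', 'S173A', 'W305N', 'Y879H']
Mutations(Epsilon) = ['K375N', 'P363C', 'S133F', 'S173A', 'W305N', 'Y879H']
Intersection: ['F241D', 'G106E', 'P363C', 'S173A'] ∩ ['K375N', 'P363C', 'S133F', 'S173A', 'W305N', 'Y879H'] = ['P363C', 'S173A']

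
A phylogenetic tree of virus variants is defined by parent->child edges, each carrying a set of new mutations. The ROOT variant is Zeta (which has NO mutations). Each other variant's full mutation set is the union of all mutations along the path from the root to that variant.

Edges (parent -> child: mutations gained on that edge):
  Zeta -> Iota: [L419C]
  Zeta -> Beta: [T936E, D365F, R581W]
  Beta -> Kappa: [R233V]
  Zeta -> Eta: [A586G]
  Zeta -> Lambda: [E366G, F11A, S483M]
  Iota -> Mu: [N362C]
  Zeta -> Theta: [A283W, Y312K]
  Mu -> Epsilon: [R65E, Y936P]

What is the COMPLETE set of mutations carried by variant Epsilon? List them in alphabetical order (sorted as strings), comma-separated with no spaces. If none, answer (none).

At Zeta: gained [] -> total []
At Iota: gained ['L419C'] -> total ['L419C']
At Mu: gained ['N362C'] -> total ['L419C', 'N362C']
At Epsilon: gained ['R65E', 'Y936P'] -> total ['L419C', 'N362C', 'R65E', 'Y936P']

Answer: L419C,N362C,R65E,Y936P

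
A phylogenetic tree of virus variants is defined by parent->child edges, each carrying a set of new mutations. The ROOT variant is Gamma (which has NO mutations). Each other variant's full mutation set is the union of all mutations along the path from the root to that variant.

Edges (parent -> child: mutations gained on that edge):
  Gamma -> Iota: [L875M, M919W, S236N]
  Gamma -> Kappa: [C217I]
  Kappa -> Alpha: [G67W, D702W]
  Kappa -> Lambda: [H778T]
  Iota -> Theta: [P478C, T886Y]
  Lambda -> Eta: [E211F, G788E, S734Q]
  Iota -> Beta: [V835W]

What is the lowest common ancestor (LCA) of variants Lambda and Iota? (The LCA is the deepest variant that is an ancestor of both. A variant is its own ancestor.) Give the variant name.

Path from root to Lambda: Gamma -> Kappa -> Lambda
  ancestors of Lambda: {Gamma, Kappa, Lambda}
Path from root to Iota: Gamma -> Iota
  ancestors of Iota: {Gamma, Iota}
Common ancestors: {Gamma}
Walk up from Iota: Iota (not in ancestors of Lambda), Gamma (in ancestors of Lambda)
Deepest common ancestor (LCA) = Gamma

Answer: Gamma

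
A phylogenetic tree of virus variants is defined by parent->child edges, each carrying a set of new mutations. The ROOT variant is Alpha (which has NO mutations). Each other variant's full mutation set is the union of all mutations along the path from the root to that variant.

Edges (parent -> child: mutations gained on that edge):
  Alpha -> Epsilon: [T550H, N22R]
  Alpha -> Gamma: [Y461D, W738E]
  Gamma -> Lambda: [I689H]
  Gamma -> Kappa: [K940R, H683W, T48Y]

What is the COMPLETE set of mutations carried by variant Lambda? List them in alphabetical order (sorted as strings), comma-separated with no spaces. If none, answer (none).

At Alpha: gained [] -> total []
At Gamma: gained ['Y461D', 'W738E'] -> total ['W738E', 'Y461D']
At Lambda: gained ['I689H'] -> total ['I689H', 'W738E', 'Y461D']

Answer: I689H,W738E,Y461D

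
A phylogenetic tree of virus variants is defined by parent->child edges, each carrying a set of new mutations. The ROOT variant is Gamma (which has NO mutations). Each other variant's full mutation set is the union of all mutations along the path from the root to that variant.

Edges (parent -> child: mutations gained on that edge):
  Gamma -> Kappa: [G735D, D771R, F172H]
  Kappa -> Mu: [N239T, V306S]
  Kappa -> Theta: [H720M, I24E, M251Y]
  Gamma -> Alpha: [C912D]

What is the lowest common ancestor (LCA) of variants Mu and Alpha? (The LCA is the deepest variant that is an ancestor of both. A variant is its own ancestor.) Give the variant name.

Path from root to Mu: Gamma -> Kappa -> Mu
  ancestors of Mu: {Gamma, Kappa, Mu}
Path from root to Alpha: Gamma -> Alpha
  ancestors of Alpha: {Gamma, Alpha}
Common ancestors: {Gamma}
Walk up from Alpha: Alpha (not in ancestors of Mu), Gamma (in ancestors of Mu)
Deepest common ancestor (LCA) = Gamma

Answer: Gamma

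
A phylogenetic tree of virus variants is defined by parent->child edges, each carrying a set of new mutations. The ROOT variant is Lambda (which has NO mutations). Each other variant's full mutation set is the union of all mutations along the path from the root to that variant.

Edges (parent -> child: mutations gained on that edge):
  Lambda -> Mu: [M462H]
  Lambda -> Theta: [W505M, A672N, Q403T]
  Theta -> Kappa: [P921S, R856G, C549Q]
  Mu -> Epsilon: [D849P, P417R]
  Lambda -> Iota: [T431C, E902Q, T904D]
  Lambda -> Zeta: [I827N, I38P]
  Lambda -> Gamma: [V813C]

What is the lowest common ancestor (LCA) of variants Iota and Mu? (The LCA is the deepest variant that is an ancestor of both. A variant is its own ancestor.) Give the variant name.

Answer: Lambda

Derivation:
Path from root to Iota: Lambda -> Iota
  ancestors of Iota: {Lambda, Iota}
Path from root to Mu: Lambda -> Mu
  ancestors of Mu: {Lambda, Mu}
Common ancestors: {Lambda}
Walk up from Mu: Mu (not in ancestors of Iota), Lambda (in ancestors of Iota)
Deepest common ancestor (LCA) = Lambda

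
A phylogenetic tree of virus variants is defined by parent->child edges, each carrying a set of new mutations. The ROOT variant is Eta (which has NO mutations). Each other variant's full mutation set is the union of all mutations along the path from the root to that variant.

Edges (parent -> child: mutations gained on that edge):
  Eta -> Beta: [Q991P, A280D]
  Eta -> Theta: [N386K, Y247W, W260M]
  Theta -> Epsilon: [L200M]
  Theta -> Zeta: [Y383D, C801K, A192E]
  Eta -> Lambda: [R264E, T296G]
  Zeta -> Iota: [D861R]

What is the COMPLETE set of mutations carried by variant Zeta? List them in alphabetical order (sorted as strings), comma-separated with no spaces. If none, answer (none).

Answer: A192E,C801K,N386K,W260M,Y247W,Y383D

Derivation:
At Eta: gained [] -> total []
At Theta: gained ['N386K', 'Y247W', 'W260M'] -> total ['N386K', 'W260M', 'Y247W']
At Zeta: gained ['Y383D', 'C801K', 'A192E'] -> total ['A192E', 'C801K', 'N386K', 'W260M', 'Y247W', 'Y383D']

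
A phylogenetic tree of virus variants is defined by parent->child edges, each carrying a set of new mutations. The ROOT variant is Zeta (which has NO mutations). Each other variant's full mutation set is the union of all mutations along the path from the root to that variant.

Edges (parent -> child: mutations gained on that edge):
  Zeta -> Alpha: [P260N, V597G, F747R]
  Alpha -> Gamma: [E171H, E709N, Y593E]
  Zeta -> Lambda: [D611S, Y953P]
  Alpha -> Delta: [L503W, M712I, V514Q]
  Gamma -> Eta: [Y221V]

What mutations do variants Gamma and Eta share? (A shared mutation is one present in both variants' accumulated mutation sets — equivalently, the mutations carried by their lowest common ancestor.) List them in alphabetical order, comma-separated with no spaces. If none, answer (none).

Answer: E171H,E709N,F747R,P260N,V597G,Y593E

Derivation:
Accumulating mutations along path to Gamma:
  At Zeta: gained [] -> total []
  At Alpha: gained ['P260N', 'V597G', 'F747R'] -> total ['F747R', 'P260N', 'V597G']
  At Gamma: gained ['E171H', 'E709N', 'Y593E'] -> total ['E171H', 'E709N', 'F747R', 'P260N', 'V597G', 'Y593E']
Mutations(Gamma) = ['E171H', 'E709N', 'F747R', 'P260N', 'V597G', 'Y593E']
Accumulating mutations along path to Eta:
  At Zeta: gained [] -> total []
  At Alpha: gained ['P260N', 'V597G', 'F747R'] -> total ['F747R', 'P260N', 'V597G']
  At Gamma: gained ['E171H', 'E709N', 'Y593E'] -> total ['E171H', 'E709N', 'F747R', 'P260N', 'V597G', 'Y593E']
  At Eta: gained ['Y221V'] -> total ['E171H', 'E709N', 'F747R', 'P260N', 'V597G', 'Y221V', 'Y593E']
Mutations(Eta) = ['E171H', 'E709N', 'F747R', 'P260N', 'V597G', 'Y221V', 'Y593E']
Intersection: ['E171H', 'E709N', 'F747R', 'P260N', 'V597G', 'Y593E'] ∩ ['E171H', 'E709N', 'F747R', 'P260N', 'V597G', 'Y221V', 'Y593E'] = ['E171H', 'E709N', 'F747R', 'P260N', 'V597G', 'Y593E']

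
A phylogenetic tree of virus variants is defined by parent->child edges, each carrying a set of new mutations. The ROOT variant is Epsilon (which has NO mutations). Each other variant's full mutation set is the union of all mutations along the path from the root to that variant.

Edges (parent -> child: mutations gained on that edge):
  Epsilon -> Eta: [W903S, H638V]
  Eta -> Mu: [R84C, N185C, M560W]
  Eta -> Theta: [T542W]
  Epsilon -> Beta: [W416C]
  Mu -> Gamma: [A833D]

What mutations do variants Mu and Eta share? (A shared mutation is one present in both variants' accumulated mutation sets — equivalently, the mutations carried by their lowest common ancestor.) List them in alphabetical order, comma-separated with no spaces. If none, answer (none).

Accumulating mutations along path to Mu:
  At Epsilon: gained [] -> total []
  At Eta: gained ['W903S', 'H638V'] -> total ['H638V', 'W903S']
  At Mu: gained ['R84C', 'N185C', 'M560W'] -> total ['H638V', 'M560W', 'N185C', 'R84C', 'W903S']
Mutations(Mu) = ['H638V', 'M560W', 'N185C', 'R84C', 'W903S']
Accumulating mutations along path to Eta:
  At Epsilon: gained [] -> total []
  At Eta: gained ['W903S', 'H638V'] -> total ['H638V', 'W903S']
Mutations(Eta) = ['H638V', 'W903S']
Intersection: ['H638V', 'M560W', 'N185C', 'R84C', 'W903S'] ∩ ['H638V', 'W903S'] = ['H638V', 'W903S']

Answer: H638V,W903S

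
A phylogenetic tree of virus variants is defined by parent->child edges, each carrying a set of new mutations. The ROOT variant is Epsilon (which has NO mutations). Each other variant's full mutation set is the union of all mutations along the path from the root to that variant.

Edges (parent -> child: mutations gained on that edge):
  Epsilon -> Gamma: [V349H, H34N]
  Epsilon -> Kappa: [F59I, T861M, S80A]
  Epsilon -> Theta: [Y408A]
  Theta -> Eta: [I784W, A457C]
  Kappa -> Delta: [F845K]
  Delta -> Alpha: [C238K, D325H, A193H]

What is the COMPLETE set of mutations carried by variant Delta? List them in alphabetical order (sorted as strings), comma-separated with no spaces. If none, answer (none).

Answer: F59I,F845K,S80A,T861M

Derivation:
At Epsilon: gained [] -> total []
At Kappa: gained ['F59I', 'T861M', 'S80A'] -> total ['F59I', 'S80A', 'T861M']
At Delta: gained ['F845K'] -> total ['F59I', 'F845K', 'S80A', 'T861M']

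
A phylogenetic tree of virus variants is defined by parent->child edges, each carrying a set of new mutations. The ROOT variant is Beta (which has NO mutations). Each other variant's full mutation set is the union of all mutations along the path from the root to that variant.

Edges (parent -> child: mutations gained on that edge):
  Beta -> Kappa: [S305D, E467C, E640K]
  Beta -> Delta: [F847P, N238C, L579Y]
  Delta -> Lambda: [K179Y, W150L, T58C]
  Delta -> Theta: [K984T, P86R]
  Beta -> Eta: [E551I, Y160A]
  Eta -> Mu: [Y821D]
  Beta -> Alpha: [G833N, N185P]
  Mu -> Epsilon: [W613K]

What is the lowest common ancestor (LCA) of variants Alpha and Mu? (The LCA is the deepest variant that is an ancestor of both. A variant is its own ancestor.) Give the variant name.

Path from root to Alpha: Beta -> Alpha
  ancestors of Alpha: {Beta, Alpha}
Path from root to Mu: Beta -> Eta -> Mu
  ancestors of Mu: {Beta, Eta, Mu}
Common ancestors: {Beta}
Walk up from Mu: Mu (not in ancestors of Alpha), Eta (not in ancestors of Alpha), Beta (in ancestors of Alpha)
Deepest common ancestor (LCA) = Beta

Answer: Beta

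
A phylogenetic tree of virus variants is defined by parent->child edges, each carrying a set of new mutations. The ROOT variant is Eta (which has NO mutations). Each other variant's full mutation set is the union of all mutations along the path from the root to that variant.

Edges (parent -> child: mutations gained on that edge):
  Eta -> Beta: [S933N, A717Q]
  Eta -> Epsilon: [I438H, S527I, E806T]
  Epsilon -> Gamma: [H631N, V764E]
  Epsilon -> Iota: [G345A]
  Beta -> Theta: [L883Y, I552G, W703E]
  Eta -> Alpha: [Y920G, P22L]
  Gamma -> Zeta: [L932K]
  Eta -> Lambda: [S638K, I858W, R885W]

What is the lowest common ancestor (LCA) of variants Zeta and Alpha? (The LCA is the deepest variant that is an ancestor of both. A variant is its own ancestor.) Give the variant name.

Answer: Eta

Derivation:
Path from root to Zeta: Eta -> Epsilon -> Gamma -> Zeta
  ancestors of Zeta: {Eta, Epsilon, Gamma, Zeta}
Path from root to Alpha: Eta -> Alpha
  ancestors of Alpha: {Eta, Alpha}
Common ancestors: {Eta}
Walk up from Alpha: Alpha (not in ancestors of Zeta), Eta (in ancestors of Zeta)
Deepest common ancestor (LCA) = Eta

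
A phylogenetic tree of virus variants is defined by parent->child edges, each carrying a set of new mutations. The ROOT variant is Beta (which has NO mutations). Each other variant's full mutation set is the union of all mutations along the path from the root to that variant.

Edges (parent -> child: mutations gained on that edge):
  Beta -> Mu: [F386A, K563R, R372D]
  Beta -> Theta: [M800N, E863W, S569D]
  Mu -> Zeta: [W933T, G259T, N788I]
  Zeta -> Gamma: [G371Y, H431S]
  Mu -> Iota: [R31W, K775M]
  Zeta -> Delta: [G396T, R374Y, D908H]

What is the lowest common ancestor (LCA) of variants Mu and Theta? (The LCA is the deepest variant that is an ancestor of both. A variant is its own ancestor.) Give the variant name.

Answer: Beta

Derivation:
Path from root to Mu: Beta -> Mu
  ancestors of Mu: {Beta, Mu}
Path from root to Theta: Beta -> Theta
  ancestors of Theta: {Beta, Theta}
Common ancestors: {Beta}
Walk up from Theta: Theta (not in ancestors of Mu), Beta (in ancestors of Mu)
Deepest common ancestor (LCA) = Beta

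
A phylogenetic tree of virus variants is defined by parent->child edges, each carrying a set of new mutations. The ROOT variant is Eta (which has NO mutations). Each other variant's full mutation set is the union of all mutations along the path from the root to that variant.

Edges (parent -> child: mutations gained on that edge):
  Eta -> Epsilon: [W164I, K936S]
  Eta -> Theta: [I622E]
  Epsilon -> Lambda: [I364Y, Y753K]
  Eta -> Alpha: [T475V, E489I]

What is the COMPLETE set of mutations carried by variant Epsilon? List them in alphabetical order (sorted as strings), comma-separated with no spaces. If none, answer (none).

Answer: K936S,W164I

Derivation:
At Eta: gained [] -> total []
At Epsilon: gained ['W164I', 'K936S'] -> total ['K936S', 'W164I']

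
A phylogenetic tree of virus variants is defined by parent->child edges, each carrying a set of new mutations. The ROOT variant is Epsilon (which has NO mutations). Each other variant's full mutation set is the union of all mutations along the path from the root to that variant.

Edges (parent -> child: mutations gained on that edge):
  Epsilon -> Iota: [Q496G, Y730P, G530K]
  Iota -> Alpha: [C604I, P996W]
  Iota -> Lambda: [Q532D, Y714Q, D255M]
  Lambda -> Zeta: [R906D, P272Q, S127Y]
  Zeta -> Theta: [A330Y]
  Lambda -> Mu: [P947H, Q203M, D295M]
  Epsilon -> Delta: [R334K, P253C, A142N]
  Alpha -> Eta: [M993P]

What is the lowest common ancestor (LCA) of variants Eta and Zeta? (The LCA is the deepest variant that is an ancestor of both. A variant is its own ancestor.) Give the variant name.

Answer: Iota

Derivation:
Path from root to Eta: Epsilon -> Iota -> Alpha -> Eta
  ancestors of Eta: {Epsilon, Iota, Alpha, Eta}
Path from root to Zeta: Epsilon -> Iota -> Lambda -> Zeta
  ancestors of Zeta: {Epsilon, Iota, Lambda, Zeta}
Common ancestors: {Epsilon, Iota}
Walk up from Zeta: Zeta (not in ancestors of Eta), Lambda (not in ancestors of Eta), Iota (in ancestors of Eta), Epsilon (in ancestors of Eta)
Deepest common ancestor (LCA) = Iota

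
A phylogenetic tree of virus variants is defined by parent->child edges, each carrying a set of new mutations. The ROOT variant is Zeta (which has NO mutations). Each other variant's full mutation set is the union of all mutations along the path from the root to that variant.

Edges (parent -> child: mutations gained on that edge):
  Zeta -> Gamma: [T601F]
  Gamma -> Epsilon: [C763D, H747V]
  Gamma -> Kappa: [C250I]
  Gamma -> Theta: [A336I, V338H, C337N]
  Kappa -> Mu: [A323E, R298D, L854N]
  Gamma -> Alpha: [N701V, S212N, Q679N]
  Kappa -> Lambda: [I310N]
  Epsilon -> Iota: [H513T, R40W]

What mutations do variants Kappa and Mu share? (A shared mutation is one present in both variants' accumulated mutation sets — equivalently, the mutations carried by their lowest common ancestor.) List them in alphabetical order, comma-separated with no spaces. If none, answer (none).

Answer: C250I,T601F

Derivation:
Accumulating mutations along path to Kappa:
  At Zeta: gained [] -> total []
  At Gamma: gained ['T601F'] -> total ['T601F']
  At Kappa: gained ['C250I'] -> total ['C250I', 'T601F']
Mutations(Kappa) = ['C250I', 'T601F']
Accumulating mutations along path to Mu:
  At Zeta: gained [] -> total []
  At Gamma: gained ['T601F'] -> total ['T601F']
  At Kappa: gained ['C250I'] -> total ['C250I', 'T601F']
  At Mu: gained ['A323E', 'R298D', 'L854N'] -> total ['A323E', 'C250I', 'L854N', 'R298D', 'T601F']
Mutations(Mu) = ['A323E', 'C250I', 'L854N', 'R298D', 'T601F']
Intersection: ['C250I', 'T601F'] ∩ ['A323E', 'C250I', 'L854N', 'R298D', 'T601F'] = ['C250I', 'T601F']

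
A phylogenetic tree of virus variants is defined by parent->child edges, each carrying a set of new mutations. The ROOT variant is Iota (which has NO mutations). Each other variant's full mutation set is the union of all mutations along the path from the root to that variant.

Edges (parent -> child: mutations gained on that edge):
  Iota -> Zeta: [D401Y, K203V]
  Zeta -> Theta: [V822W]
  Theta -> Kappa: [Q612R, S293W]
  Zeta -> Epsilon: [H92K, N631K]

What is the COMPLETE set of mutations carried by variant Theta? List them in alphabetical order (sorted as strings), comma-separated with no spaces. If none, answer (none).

Answer: D401Y,K203V,V822W

Derivation:
At Iota: gained [] -> total []
At Zeta: gained ['D401Y', 'K203V'] -> total ['D401Y', 'K203V']
At Theta: gained ['V822W'] -> total ['D401Y', 'K203V', 'V822W']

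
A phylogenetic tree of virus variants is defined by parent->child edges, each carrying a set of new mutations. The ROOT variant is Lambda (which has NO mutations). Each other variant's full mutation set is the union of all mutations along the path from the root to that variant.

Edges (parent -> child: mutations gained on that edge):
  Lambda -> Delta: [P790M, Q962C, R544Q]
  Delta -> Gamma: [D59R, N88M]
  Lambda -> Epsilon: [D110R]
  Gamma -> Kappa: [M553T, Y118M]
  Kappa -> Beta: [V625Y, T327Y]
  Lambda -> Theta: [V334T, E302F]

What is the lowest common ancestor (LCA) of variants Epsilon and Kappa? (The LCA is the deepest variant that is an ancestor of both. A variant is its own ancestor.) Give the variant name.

Path from root to Epsilon: Lambda -> Epsilon
  ancestors of Epsilon: {Lambda, Epsilon}
Path from root to Kappa: Lambda -> Delta -> Gamma -> Kappa
  ancestors of Kappa: {Lambda, Delta, Gamma, Kappa}
Common ancestors: {Lambda}
Walk up from Kappa: Kappa (not in ancestors of Epsilon), Gamma (not in ancestors of Epsilon), Delta (not in ancestors of Epsilon), Lambda (in ancestors of Epsilon)
Deepest common ancestor (LCA) = Lambda

Answer: Lambda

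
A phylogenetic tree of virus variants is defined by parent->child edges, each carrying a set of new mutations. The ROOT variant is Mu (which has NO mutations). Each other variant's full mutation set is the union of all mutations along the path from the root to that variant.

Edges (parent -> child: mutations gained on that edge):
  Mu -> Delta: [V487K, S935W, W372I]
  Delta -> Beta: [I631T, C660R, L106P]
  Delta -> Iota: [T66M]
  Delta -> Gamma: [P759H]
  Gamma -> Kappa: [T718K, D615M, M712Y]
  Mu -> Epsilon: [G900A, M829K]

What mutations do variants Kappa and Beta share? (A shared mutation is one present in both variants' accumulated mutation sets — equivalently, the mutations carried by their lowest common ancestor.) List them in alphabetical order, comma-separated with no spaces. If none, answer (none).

Accumulating mutations along path to Kappa:
  At Mu: gained [] -> total []
  At Delta: gained ['V487K', 'S935W', 'W372I'] -> total ['S935W', 'V487K', 'W372I']
  At Gamma: gained ['P759H'] -> total ['P759H', 'S935W', 'V487K', 'W372I']
  At Kappa: gained ['T718K', 'D615M', 'M712Y'] -> total ['D615M', 'M712Y', 'P759H', 'S935W', 'T718K', 'V487K', 'W372I']
Mutations(Kappa) = ['D615M', 'M712Y', 'P759H', 'S935W', 'T718K', 'V487K', 'W372I']
Accumulating mutations along path to Beta:
  At Mu: gained [] -> total []
  At Delta: gained ['V487K', 'S935W', 'W372I'] -> total ['S935W', 'V487K', 'W372I']
  At Beta: gained ['I631T', 'C660R', 'L106P'] -> total ['C660R', 'I631T', 'L106P', 'S935W', 'V487K', 'W372I']
Mutations(Beta) = ['C660R', 'I631T', 'L106P', 'S935W', 'V487K', 'W372I']
Intersection: ['D615M', 'M712Y', 'P759H', 'S935W', 'T718K', 'V487K', 'W372I'] ∩ ['C660R', 'I631T', 'L106P', 'S935W', 'V487K', 'W372I'] = ['S935W', 'V487K', 'W372I']

Answer: S935W,V487K,W372I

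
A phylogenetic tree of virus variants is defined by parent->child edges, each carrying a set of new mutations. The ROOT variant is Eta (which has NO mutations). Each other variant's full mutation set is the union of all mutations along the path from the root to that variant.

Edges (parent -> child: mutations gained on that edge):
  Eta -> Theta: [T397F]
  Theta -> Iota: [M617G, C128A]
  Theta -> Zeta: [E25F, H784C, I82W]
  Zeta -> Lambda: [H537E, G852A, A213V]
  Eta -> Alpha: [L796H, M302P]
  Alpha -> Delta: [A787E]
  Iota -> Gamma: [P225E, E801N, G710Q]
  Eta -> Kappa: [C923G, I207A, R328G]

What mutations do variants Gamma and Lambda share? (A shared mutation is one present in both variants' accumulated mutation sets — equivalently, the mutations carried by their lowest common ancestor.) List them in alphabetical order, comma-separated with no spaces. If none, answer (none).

Accumulating mutations along path to Gamma:
  At Eta: gained [] -> total []
  At Theta: gained ['T397F'] -> total ['T397F']
  At Iota: gained ['M617G', 'C128A'] -> total ['C128A', 'M617G', 'T397F']
  At Gamma: gained ['P225E', 'E801N', 'G710Q'] -> total ['C128A', 'E801N', 'G710Q', 'M617G', 'P225E', 'T397F']
Mutations(Gamma) = ['C128A', 'E801N', 'G710Q', 'M617G', 'P225E', 'T397F']
Accumulating mutations along path to Lambda:
  At Eta: gained [] -> total []
  At Theta: gained ['T397F'] -> total ['T397F']
  At Zeta: gained ['E25F', 'H784C', 'I82W'] -> total ['E25F', 'H784C', 'I82W', 'T397F']
  At Lambda: gained ['H537E', 'G852A', 'A213V'] -> total ['A213V', 'E25F', 'G852A', 'H537E', 'H784C', 'I82W', 'T397F']
Mutations(Lambda) = ['A213V', 'E25F', 'G852A', 'H537E', 'H784C', 'I82W', 'T397F']
Intersection: ['C128A', 'E801N', 'G710Q', 'M617G', 'P225E', 'T397F'] ∩ ['A213V', 'E25F', 'G852A', 'H537E', 'H784C', 'I82W', 'T397F'] = ['T397F']

Answer: T397F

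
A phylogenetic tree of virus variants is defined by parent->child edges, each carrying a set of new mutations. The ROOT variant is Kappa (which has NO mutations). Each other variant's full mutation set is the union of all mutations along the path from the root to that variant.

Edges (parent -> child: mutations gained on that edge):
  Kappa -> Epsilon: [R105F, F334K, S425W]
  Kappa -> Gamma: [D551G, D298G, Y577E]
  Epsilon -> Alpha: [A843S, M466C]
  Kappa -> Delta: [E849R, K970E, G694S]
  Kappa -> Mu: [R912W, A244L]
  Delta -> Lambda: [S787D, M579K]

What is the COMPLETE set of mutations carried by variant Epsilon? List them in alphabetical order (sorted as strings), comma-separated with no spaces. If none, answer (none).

At Kappa: gained [] -> total []
At Epsilon: gained ['R105F', 'F334K', 'S425W'] -> total ['F334K', 'R105F', 'S425W']

Answer: F334K,R105F,S425W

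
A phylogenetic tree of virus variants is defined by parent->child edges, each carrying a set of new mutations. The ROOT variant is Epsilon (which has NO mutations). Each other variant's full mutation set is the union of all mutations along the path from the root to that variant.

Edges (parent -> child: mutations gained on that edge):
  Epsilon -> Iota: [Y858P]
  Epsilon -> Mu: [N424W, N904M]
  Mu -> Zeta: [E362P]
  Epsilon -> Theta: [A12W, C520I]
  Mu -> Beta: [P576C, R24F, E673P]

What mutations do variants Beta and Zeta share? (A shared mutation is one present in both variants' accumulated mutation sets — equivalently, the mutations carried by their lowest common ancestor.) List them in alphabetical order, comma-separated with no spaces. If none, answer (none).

Answer: N424W,N904M

Derivation:
Accumulating mutations along path to Beta:
  At Epsilon: gained [] -> total []
  At Mu: gained ['N424W', 'N904M'] -> total ['N424W', 'N904M']
  At Beta: gained ['P576C', 'R24F', 'E673P'] -> total ['E673P', 'N424W', 'N904M', 'P576C', 'R24F']
Mutations(Beta) = ['E673P', 'N424W', 'N904M', 'P576C', 'R24F']
Accumulating mutations along path to Zeta:
  At Epsilon: gained [] -> total []
  At Mu: gained ['N424W', 'N904M'] -> total ['N424W', 'N904M']
  At Zeta: gained ['E362P'] -> total ['E362P', 'N424W', 'N904M']
Mutations(Zeta) = ['E362P', 'N424W', 'N904M']
Intersection: ['E673P', 'N424W', 'N904M', 'P576C', 'R24F'] ∩ ['E362P', 'N424W', 'N904M'] = ['N424W', 'N904M']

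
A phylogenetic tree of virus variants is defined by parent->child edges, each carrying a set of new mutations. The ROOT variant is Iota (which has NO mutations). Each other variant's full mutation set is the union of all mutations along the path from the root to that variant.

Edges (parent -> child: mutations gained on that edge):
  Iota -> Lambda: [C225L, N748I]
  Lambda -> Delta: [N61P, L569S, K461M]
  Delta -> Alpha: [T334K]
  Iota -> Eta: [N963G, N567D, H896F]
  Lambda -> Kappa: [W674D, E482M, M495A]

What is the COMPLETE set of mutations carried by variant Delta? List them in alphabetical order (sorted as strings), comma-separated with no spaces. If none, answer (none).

At Iota: gained [] -> total []
At Lambda: gained ['C225L', 'N748I'] -> total ['C225L', 'N748I']
At Delta: gained ['N61P', 'L569S', 'K461M'] -> total ['C225L', 'K461M', 'L569S', 'N61P', 'N748I']

Answer: C225L,K461M,L569S,N61P,N748I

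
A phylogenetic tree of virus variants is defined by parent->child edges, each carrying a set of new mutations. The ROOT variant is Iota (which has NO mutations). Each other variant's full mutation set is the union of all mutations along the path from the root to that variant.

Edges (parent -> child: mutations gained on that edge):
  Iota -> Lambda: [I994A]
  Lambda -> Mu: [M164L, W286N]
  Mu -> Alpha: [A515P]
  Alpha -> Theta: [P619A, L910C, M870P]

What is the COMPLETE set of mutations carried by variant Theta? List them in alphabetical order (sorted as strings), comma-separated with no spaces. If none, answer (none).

At Iota: gained [] -> total []
At Lambda: gained ['I994A'] -> total ['I994A']
At Mu: gained ['M164L', 'W286N'] -> total ['I994A', 'M164L', 'W286N']
At Alpha: gained ['A515P'] -> total ['A515P', 'I994A', 'M164L', 'W286N']
At Theta: gained ['P619A', 'L910C', 'M870P'] -> total ['A515P', 'I994A', 'L910C', 'M164L', 'M870P', 'P619A', 'W286N']

Answer: A515P,I994A,L910C,M164L,M870P,P619A,W286N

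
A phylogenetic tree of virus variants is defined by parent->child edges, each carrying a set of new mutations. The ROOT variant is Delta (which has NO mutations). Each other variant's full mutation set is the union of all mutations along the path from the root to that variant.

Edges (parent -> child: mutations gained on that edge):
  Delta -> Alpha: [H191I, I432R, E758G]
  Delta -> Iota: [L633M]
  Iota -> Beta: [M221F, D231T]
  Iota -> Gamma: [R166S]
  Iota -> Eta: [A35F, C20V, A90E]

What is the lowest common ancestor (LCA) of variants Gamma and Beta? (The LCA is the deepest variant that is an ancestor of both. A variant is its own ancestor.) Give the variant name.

Path from root to Gamma: Delta -> Iota -> Gamma
  ancestors of Gamma: {Delta, Iota, Gamma}
Path from root to Beta: Delta -> Iota -> Beta
  ancestors of Beta: {Delta, Iota, Beta}
Common ancestors: {Delta, Iota}
Walk up from Beta: Beta (not in ancestors of Gamma), Iota (in ancestors of Gamma), Delta (in ancestors of Gamma)
Deepest common ancestor (LCA) = Iota

Answer: Iota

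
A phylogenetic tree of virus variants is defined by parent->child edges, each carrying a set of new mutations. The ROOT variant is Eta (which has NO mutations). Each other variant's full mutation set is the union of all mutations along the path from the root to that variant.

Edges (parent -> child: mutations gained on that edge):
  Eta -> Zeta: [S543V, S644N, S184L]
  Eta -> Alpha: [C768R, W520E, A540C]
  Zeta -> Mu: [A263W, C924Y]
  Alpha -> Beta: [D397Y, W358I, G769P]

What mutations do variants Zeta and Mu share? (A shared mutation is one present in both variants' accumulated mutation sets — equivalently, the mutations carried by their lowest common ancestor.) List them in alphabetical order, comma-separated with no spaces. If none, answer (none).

Accumulating mutations along path to Zeta:
  At Eta: gained [] -> total []
  At Zeta: gained ['S543V', 'S644N', 'S184L'] -> total ['S184L', 'S543V', 'S644N']
Mutations(Zeta) = ['S184L', 'S543V', 'S644N']
Accumulating mutations along path to Mu:
  At Eta: gained [] -> total []
  At Zeta: gained ['S543V', 'S644N', 'S184L'] -> total ['S184L', 'S543V', 'S644N']
  At Mu: gained ['A263W', 'C924Y'] -> total ['A263W', 'C924Y', 'S184L', 'S543V', 'S644N']
Mutations(Mu) = ['A263W', 'C924Y', 'S184L', 'S543V', 'S644N']
Intersection: ['S184L', 'S543V', 'S644N'] ∩ ['A263W', 'C924Y', 'S184L', 'S543V', 'S644N'] = ['S184L', 'S543V', 'S644N']

Answer: S184L,S543V,S644N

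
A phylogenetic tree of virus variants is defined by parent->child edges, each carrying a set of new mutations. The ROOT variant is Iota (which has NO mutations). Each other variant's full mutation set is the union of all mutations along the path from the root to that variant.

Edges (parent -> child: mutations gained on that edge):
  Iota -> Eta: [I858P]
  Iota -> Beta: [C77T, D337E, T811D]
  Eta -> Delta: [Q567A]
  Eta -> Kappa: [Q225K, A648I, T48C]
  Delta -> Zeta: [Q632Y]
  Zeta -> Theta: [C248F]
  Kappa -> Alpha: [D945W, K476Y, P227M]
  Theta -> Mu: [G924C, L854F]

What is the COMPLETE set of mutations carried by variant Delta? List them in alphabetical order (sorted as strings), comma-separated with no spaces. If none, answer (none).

Answer: I858P,Q567A

Derivation:
At Iota: gained [] -> total []
At Eta: gained ['I858P'] -> total ['I858P']
At Delta: gained ['Q567A'] -> total ['I858P', 'Q567A']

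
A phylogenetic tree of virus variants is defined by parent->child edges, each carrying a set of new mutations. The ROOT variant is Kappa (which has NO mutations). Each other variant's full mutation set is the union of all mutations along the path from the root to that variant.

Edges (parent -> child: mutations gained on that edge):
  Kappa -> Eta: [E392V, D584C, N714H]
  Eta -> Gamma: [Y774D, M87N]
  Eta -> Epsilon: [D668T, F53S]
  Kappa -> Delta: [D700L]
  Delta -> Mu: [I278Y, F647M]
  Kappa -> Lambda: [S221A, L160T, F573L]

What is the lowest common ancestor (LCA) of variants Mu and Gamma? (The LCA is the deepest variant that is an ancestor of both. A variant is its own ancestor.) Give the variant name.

Answer: Kappa

Derivation:
Path from root to Mu: Kappa -> Delta -> Mu
  ancestors of Mu: {Kappa, Delta, Mu}
Path from root to Gamma: Kappa -> Eta -> Gamma
  ancestors of Gamma: {Kappa, Eta, Gamma}
Common ancestors: {Kappa}
Walk up from Gamma: Gamma (not in ancestors of Mu), Eta (not in ancestors of Mu), Kappa (in ancestors of Mu)
Deepest common ancestor (LCA) = Kappa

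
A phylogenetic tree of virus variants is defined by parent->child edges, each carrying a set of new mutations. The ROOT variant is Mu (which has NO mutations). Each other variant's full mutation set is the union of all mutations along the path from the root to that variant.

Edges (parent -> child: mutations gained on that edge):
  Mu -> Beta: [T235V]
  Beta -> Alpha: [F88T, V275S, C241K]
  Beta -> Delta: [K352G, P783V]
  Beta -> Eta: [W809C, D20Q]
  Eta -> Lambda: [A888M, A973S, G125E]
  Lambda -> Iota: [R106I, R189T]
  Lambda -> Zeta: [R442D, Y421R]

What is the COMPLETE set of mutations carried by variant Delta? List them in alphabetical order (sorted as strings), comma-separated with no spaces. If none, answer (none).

Answer: K352G,P783V,T235V

Derivation:
At Mu: gained [] -> total []
At Beta: gained ['T235V'] -> total ['T235V']
At Delta: gained ['K352G', 'P783V'] -> total ['K352G', 'P783V', 'T235V']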